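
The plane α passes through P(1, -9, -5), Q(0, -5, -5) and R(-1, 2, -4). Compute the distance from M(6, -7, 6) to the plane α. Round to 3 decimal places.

2.157

PQ = (-1, 4, 0), PR = (-2, 11, 1); a normal to α is PQ × PR = (4, 1, -3).
Using P: α has equation 4x + y - 3z = 10.
n·M − d = (4)·(6) + (1)·(-7) + (-3)·(6) − 10 = -11; |n| = √26.
Distance = |-11| / √26 = 11/√26 ≈ 2.157.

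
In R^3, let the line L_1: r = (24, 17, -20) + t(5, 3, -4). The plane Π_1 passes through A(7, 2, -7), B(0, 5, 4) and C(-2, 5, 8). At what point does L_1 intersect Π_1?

AB = (-7, 3, 11), AC = (-9, 3, 15); a normal to Π_1 is AB × AC = (12, 6, 6).
Using A: Π_1 has equation 12x + 6y + 6z = 54.
Substitute r = (24, 17, -20) + t(5, 3, -4) into the plane: 270 + 54t = 54, so t = -4.
Intersection: (24, 17, -20) + (-4)·(5, 3, -4) = (4, 5, -4).

(4, 5, -4)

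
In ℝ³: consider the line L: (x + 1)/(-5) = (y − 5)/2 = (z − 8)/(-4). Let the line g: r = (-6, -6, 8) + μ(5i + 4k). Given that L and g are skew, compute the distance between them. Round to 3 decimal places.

L has direction (-5, 2, -4) through (-1, 5, 8).
Common perpendicular direction n = (-5, 2, -4) × (5, 0, 4) = (8, 0, -10).
With w = (-6, -6, 8) − (-1, 5, 8) = (-5, -11, 0), w · n = -40.
Distance = |w · n| / |n| = |-40| / √164 ≈ 3.123.

3.123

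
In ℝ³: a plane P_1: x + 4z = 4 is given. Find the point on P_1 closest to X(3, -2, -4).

Foot = X − λn with λ = (n·X − d)/|n|² = (-13 − 4)/17 = -1.
Foot = (3, -2, -4) − (-1)·(1, 0, 4) = (4, -2, 0).

(4, -2, 0)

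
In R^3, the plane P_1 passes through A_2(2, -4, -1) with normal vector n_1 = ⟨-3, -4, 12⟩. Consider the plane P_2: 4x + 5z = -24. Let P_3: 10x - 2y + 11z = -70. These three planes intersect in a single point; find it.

P_1: n_1·r = n_1·A_2 gives -3x - 4y + 12z = -2.
Solving the 3×3 linear system -3x - 4y + 12z = -2, 4x + 5z = -24, 10x - 2y + 11z = -70 (e.g. by elimination or Cramer's rule, determinant = -150) gives (-6, 5, 0).

(-6, 5, 0)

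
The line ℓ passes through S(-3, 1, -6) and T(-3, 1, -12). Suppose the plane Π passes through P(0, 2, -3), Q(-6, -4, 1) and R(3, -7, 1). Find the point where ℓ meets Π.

(-3, 1, -2)

A direction vector for ℓ is T − S = (0, 0, -6).
PQ = (-6, -6, 4), PR = (3, -9, 4); a normal to Π is PQ × PR = (12, 36, 72).
Using P: Π has equation 12x + 36y + 72z = -144.
Substitute r = (-3, 1, -6) + t(0, 0, -6) into the plane: -432 + (-432)t = -144, so t = -2/3.
Intersection: (-3, 1, -6) + (-2/3)·(0, 0, -6) = (-3, 1, -2).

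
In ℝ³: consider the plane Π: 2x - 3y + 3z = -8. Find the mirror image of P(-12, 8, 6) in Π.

λ = (n·P − d)/|n|² = (-30 − (-8))/22 = -1.
Reflection = P − 2λn = (-12, 8, 6) − (-2)·(2, -3, 3) = (-8, 2, 12).

(-8, 2, 12)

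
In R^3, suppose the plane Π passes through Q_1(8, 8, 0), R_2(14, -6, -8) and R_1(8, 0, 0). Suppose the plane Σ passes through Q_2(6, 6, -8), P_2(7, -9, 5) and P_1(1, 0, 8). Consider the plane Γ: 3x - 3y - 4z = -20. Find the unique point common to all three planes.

Q_1R_2 = (6, -14, -8), Q_1R_1 = (0, -8, 0); a normal to Π is Q_1R_2 × Q_1R_1 = (-64, 0, -48).
Using Q_1: Π has equation -64x - 48z = -512.
Q_2P_2 = (1, -15, 13), Q_2P_1 = (-5, -6, 16); a normal to Σ is Q_2P_2 × Q_2P_1 = (-162, -81, -81).
Using Q_2: Σ has equation -162x - 81y - 81z = -810.
Solving the 3×3 linear system -64x - 48z = -512, -162x - 81y - 81z = -810, 3x - 3y - 4z = -20 (e.g. by elimination or Cramer's rule, determinant = -40176) gives (2, -2, 8).

(2, -2, 8)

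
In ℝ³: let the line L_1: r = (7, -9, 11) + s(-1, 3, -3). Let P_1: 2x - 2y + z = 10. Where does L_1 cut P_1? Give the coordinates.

Substitute r = (7, -9, 11) + t(-1, 3, -3) into the plane: 43 + (-11)t = 10, so t = 3.
Intersection: (7, -9, 11) + 3·(-1, 3, -3) = (4, 0, 2).

(4, 0, 2)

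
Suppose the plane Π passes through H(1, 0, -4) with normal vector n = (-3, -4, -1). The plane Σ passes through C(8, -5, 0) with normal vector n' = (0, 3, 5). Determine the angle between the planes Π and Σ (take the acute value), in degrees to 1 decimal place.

55.1

Π: n·r = n·H gives -3x - 4y - z = 1.
Σ: n'·r = n'·C gives 3y + 5z = -15.
cos θ = |n₁·n₂| / (|n₁||n₂|) = |-17| / (√26 · √34).
θ = arccos(0.57177) ≈ 55.1°.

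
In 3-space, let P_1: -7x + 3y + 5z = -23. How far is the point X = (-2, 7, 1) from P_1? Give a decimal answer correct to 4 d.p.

n·X − d = (-7)·(-2) + (3)·(7) + (5)·(1) − (-23) = 63; |n| = √83.
Distance = |63| / √83 = 63/√83 ≈ 6.9151.

6.9151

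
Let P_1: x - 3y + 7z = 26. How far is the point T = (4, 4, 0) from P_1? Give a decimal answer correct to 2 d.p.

n·T − d = (1)·(4) + (-3)·(4) + (7)·(0) − 26 = -34; |n| = √59.
Distance = |-34| / √59 = 34/√59 ≈ 4.43.

4.43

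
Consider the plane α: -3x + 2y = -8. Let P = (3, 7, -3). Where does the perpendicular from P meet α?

(6, 5, -3)

Foot = P − λn with λ = (n·P − d)/|n|² = (5 − (-8))/13 = 1.
Foot = (3, 7, -3) − 1·(-3, 2, 0) = (6, 5, -3).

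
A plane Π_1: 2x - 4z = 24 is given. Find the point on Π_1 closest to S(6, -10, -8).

Foot = S − λn with λ = (n·S − d)/|n|² = (44 − 24)/20 = 1.
Foot = (6, -10, -8) − 1·(2, 0, -4) = (4, -10, -4).

(4, -10, -4)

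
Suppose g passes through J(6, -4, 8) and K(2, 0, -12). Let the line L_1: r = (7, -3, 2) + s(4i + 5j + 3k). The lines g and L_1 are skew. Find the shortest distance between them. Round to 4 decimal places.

1.9134

A direction vector for g is K − J = (-4, 4, -20).
Common perpendicular direction n = (-4, 4, -20) × (4, 5, 3) = (112, -68, -36).
With w = (7, -3, 2) − (6, -4, 8) = (1, 1, -6), w · n = 260.
Distance = |w · n| / |n| = |260| / √18464 ≈ 1.9134.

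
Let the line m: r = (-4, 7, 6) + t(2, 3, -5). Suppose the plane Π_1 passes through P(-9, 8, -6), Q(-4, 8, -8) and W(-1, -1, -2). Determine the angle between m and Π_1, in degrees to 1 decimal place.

PQ = (5, 0, -2), PW = (8, -9, 4); a normal to Π_1 is PQ × PW = (-18, -36, -45).
Using P: Π_1 has equation -18x - 36y - 45z = 144.
sin θ = |n·v| / (|n||v|) = |81| / (√3645 · √38) = 0.21764.
θ ≈ 12.6°.

12.6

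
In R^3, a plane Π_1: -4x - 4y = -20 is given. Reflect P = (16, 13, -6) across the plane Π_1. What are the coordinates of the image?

(-8, -11, -6)

λ = (n·P − d)/|n|² = (-116 − (-20))/32 = -3.
Reflection = P − 2λn = (16, 13, -6) − (-6)·(-4, -4, 0) = (-8, -11, -6).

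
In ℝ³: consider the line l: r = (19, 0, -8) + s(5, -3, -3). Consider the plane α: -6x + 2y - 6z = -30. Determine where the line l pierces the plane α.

(9, 6, -2)

Substitute r = (19, 0, -8) + t(5, -3, -3) into the plane: -66 + (-18)t = -30, so t = -2.
Intersection: (19, 0, -8) + (-2)·(5, -3, -3) = (9, 6, -2).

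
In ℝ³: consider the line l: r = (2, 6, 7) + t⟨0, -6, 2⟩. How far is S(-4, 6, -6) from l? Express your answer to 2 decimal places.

Taking (2, 6, 7) on l with direction v = (0, -6, 2): w = S − (2, 6, 7) = (-6, 0, -13), and w × v = (-78, 12, 36).
Distance = |w × v| / |v| = √7524 / √40 ≈ 13.71.

13.71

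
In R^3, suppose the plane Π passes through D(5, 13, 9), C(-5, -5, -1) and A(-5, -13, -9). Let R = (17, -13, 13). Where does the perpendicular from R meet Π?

(5, 2, -2)

DC = (-10, -18, -10), DA = (-10, -26, -18); a normal to Π is DC × DA = (64, -80, 80).
Using D: Π has equation 64x - 80y + 80z = 0.
Foot = R − λn with λ = (n·R − d)/|n|² = (3168 − 0)/16896 = 3/16.
Foot = (17, -13, 13) − (3/16)·(64, -80, 80) = (5, 2, -2).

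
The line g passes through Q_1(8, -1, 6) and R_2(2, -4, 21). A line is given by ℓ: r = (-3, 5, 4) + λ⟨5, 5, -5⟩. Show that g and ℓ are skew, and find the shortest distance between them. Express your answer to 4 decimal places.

A direction vector for g is R_2 − Q_1 = (-6, -3, 15).
Common perpendicular direction n = (-6, -3, 15) × (5, 5, -5) = (-60, 45, -15).
With w = (-3, 5, 4) − (8, -1, 6) = (-11, 6, -2), w · n = 960.
Since n ≠ 0 the lines are not parallel, and w · n = 960 ≠ 0 so they do not intersect; hence they are skew.
Distance = |w · n| / |n| = |960| / √5850 ≈ 12.5514.

12.5514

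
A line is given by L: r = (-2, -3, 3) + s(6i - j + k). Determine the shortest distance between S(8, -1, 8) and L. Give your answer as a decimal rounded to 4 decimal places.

Taking (-2, -3, 3) on L with direction v = (6, -1, 1): w = S − (-2, -3, 3) = (10, 2, 5), and w × v = (7, 20, -22).
Distance = |w × v| / |v| = √933 / √38 ≈ 4.9551.

4.9551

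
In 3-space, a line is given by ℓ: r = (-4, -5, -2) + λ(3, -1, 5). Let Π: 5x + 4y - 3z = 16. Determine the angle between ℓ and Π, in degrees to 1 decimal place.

5.5

sin θ = |n·v| / (|n||v|) = |-4| / (√50 · √35) = 0.09562.
θ ≈ 5.5°.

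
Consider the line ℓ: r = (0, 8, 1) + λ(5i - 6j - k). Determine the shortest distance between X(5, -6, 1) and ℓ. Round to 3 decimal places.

5.419

Taking (0, 8, 1) on ℓ with direction v = (5, -6, -1): w = X − (0, 8, 1) = (5, -14, 0), and w × v = (14, 5, 40).
Distance = |w × v| / |v| = √1821 / √62 ≈ 5.419.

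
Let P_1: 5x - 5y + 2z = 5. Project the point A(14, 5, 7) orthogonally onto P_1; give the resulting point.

Foot = A − λn with λ = (n·A − d)/|n|² = (59 − 5)/54 = 1.
Foot = (14, 5, 7) − 1·(5, -5, 2) = (9, 10, 5).

(9, 10, 5)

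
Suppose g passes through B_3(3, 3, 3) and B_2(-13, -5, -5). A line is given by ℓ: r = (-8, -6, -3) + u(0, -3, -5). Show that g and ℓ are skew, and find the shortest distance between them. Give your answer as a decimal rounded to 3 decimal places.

2.704

A direction vector for g is B_2 − B_3 = (-16, -8, -8).
Common perpendicular direction n = (-16, -8, -8) × (0, -3, -5) = (16, -80, 48).
With w = (-8, -6, -3) − (3, 3, 3) = (-11, -9, -6), w · n = 256.
Since n ≠ 0 the lines are not parallel, and w · n = 256 ≠ 0 so they do not intersect; hence they are skew.
Distance = |w · n| / |n| = |256| / √8960 ≈ 2.704.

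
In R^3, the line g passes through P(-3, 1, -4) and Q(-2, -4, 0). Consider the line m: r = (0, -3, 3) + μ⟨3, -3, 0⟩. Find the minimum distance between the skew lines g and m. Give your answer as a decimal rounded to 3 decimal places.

A direction vector for g is Q − P = (1, -5, 4).
Common perpendicular direction n = (1, -5, 4) × (3, -3, 0) = (12, 12, 12).
With w = (0, -3, 3) − (-3, 1, -4) = (3, -4, 7), w · n = 72.
Distance = |w · n| / |n| = |72| / √432 ≈ 3.464.

3.464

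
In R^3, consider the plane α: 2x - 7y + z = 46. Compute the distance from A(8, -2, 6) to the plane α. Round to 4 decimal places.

1.3608

n·A − d = (2)·(8) + (-7)·(-2) + (1)·(6) − 46 = -10; |n| = √54.
Distance = |-10| / √54 = 10/√54 ≈ 1.3608.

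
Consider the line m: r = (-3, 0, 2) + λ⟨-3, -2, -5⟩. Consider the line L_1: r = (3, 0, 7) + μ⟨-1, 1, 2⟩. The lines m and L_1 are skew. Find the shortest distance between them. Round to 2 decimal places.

Common perpendicular direction n = (-3, -2, -5) × (-1, 1, 2) = (1, 11, -5).
With w = (3, 0, 7) − (-3, 0, 2) = (6, 0, 5), w · n = -19.
Distance = |w · n| / |n| = |-19| / √147 ≈ 1.57.

1.57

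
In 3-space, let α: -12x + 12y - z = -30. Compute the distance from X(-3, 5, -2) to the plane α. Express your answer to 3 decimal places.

7.529

n·X − d = (-12)·(-3) + (12)·(5) + (-1)·(-2) − (-30) = 128; |n| = √289.
Distance = |128| / √289 = 128/√289 ≈ 7.529.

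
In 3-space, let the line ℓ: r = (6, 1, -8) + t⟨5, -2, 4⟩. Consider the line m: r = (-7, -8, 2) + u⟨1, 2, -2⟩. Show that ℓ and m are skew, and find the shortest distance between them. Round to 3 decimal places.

Common perpendicular direction n = (5, -2, 4) × (1, 2, -2) = (-4, 14, 12).
With w = (-7, -8, 2) − (6, 1, -8) = (-13, -9, 10), w · n = 46.
Since n ≠ 0 the lines are not parallel, and w · n = 46 ≠ 0 so they do not intersect; hence they are skew.
Distance = |w · n| / |n| = |46| / √356 ≈ 2.438.

2.438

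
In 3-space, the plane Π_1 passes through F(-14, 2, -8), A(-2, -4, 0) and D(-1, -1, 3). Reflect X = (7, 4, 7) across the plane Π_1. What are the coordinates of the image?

FA = (12, -6, 8), FD = (13, -3, 11); a normal to Π_1 is FA × FD = (-42, -28, 42).
Using F: Π_1 has equation -42x - 28y + 42z = 196.
λ = (n·X − d)/|n|² = (-112 − 196)/4312 = -1/14.
Reflection = X − 2λn = (7, 4, 7) − (-1/7)·(-42, -28, 42) = (1, 0, 13).

(1, 0, 13)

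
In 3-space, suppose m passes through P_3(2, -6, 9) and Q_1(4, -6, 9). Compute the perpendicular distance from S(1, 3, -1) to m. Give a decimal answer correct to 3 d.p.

13.454

A direction vector for m is Q_1 − P_3 = (2, 0, 0).
Taking (2, -6, 9) on m with direction v = (2, 0, 0): w = S − (2, -6, 9) = (-1, 9, -10), and w × v = (0, -20, -18).
Distance = |w × v| / |v| = √724 / √4 ≈ 13.454.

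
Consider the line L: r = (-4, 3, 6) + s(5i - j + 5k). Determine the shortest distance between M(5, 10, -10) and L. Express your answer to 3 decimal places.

Taking (-4, 3, 6) on L with direction v = (5, -1, 5): w = M − (-4, 3, 6) = (9, 7, -16), and w × v = (19, -125, -44).
Distance = |w × v| / |v| = √17922 / √51 ≈ 18.746.

18.746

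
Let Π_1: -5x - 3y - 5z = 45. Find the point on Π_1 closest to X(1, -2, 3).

(-4, -5, -2)

Foot = X − λn with λ = (n·X − d)/|n|² = (-14 − 45)/59 = -1.
Foot = (1, -2, 3) − (-1)·(-5, -3, -5) = (-4, -5, -2).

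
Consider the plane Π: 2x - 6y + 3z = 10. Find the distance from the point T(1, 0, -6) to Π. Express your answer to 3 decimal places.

3.714

n·T − d = (2)·(1) + (-6)·(0) + (3)·(-6) − 10 = -26; |n| = √49.
Distance = |-26| / √49 = 26/√49 ≈ 3.714.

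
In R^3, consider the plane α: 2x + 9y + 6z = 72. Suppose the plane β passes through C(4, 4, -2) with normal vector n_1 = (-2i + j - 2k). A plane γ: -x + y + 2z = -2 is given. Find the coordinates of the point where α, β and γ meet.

β: n_1·r = n_1·C gives -2x + y - 2z = 0.
Solving the 3×3 linear system 2x + 9y + 6z = 72, -2x + y - 2z = 0, -x + y + 2z = -2 (e.g. by elimination or Cramer's rule, determinant = 56) gives (6, 8, -2).

(6, 8, -2)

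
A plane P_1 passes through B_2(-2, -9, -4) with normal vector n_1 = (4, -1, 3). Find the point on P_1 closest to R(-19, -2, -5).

P_1: n_1·r = n_1·B_2 gives 4x - y + 3z = -11.
Foot = R − λn with λ = (n·R − d)/|n|² = (-89 − (-11))/26 = -3.
Foot = (-19, -2, -5) − (-3)·(4, -1, 3) = (-7, -5, 4).

(-7, -5, 4)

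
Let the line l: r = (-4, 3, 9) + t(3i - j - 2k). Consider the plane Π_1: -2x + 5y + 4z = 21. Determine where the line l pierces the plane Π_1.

Substitute r = (-4, 3, 9) + t(3, -1, -2) into the plane: 59 + (-19)t = 21, so t = 2.
Intersection: (-4, 3, 9) + 2·(3, -1, -2) = (2, 1, 5).

(2, 1, 5)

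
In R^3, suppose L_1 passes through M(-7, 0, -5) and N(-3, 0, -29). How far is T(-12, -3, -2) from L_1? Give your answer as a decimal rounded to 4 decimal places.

5.3575

A direction vector for L_1 is N − M = (4, 0, -24).
Taking (-7, 0, -5) on L_1 with direction v = (4, 0, -24): w = T − (-7, 0, -5) = (-5, -3, 3), and w × v = (72, -108, 12).
Distance = |w × v| / |v| = √16992 / √592 ≈ 5.3575.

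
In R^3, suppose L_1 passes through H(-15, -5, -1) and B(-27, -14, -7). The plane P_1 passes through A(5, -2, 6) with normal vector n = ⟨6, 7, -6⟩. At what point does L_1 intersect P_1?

A direction vector for L_1 is B − H = (-12, -9, -6).
P_1: n·r = n·A gives 6x + 7y - 6z = -20.
Substitute r = (-15, -5, -1) + t(-12, -9, -6) into the plane: -119 + (-99)t = -20, so t = -1.
Intersection: (-15, -5, -1) + (-1)·(-12, -9, -6) = (-3, 4, 5).

(-3, 4, 5)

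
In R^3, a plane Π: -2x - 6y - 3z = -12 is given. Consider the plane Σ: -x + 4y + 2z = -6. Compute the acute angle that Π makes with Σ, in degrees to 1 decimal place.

29.2

cos θ = |n₁·n₂| / (|n₁||n₂|) = |-28| / (√49 · √21).
θ = arccos(0.87287) ≈ 29.2°.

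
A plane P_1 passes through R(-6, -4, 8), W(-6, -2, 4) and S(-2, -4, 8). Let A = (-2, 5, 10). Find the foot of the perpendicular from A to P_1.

(-2, -3, 6)

RW = (0, 2, -4), RS = (4, 0, 0); a normal to P_1 is RW × RS = (0, -16, -8).
Using R: P_1 has equation -16y - 8z = 0.
Foot = A − λn with λ = (n·A − d)/|n|² = (-160 − 0)/320 = -1/2.
Foot = (-2, 5, 10) − (-1/2)·(0, -16, -8) = (-2, -3, 6).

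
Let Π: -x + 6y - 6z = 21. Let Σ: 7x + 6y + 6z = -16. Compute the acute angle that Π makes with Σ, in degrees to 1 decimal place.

85.7

cos θ = |n₁·n₂| / (|n₁||n₂|) = |-7| / (√73 · √121).
θ = arccos(0.07448) ≈ 85.7°.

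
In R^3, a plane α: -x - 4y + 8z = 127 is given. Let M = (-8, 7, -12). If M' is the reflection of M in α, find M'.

(-14, -17, 36)

λ = (n·M − d)/|n|² = (-116 − 127)/81 = -3.
Reflection = M − 2λn = (-8, 7, -12) − (-6)·(-1, -4, 8) = (-14, -17, 36).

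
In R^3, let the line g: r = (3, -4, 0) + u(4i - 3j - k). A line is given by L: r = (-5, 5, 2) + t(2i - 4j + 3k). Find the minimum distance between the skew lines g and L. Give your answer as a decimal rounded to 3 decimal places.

1.948

Common perpendicular direction n = (4, -3, -1) × (2, -4, 3) = (-13, -14, -10).
With w = (-5, 5, 2) − (3, -4, 0) = (-8, 9, 2), w · n = -42.
Distance = |w · n| / |n| = |-42| / √465 ≈ 1.948.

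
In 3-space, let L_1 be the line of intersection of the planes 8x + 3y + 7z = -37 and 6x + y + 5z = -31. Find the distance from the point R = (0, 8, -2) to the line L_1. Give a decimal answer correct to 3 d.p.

5.523

Direction of L_1: (8, 3, 7) × (6, 1, 5) = (8, 2, -10).
A point on L_1: solving the two plane equations with x = -12 gives (-12, 1, 8).
Taking (-12, 1, 8) on L_1 with direction v = (8, 2, -10): w = R − (-12, 1, 8) = (12, 7, -10), and w × v = (-50, 40, -32).
Distance = |w × v| / |v| = √5124 / √168 ≈ 5.523.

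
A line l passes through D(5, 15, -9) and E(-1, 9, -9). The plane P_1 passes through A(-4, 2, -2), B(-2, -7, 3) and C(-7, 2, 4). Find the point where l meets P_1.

(-3, 7, -9)

A direction vector for l is E − D = (-6, -6, 0).
AB = (2, -9, 5), AC = (-3, 0, 6); a normal to P_1 is AB × AC = (-54, -27, -27).
Using A: P_1 has equation -54x - 27y - 27z = 216.
Substitute r = (5, 15, -9) + t(-6, -6, 0) into the plane: -432 + 486t = 216, so t = 4/3.
Intersection: (5, 15, -9) + (4/3)·(-6, -6, 0) = (-3, 7, -9).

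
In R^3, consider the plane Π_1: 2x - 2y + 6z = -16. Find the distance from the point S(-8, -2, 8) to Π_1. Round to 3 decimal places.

n·S − d = (2)·(-8) + (-2)·(-2) + (6)·(8) − (-16) = 52; |n| = √44.
Distance = |52| / √44 = 52/√44 ≈ 7.839.

7.839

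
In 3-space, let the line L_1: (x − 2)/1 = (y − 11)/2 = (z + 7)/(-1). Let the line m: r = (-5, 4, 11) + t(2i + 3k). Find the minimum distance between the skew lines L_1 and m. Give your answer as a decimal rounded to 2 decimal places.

L_1 has direction (1, 2, -1) through (2, 11, -7).
Common perpendicular direction n = (1, 2, -1) × (2, 0, 3) = (6, -5, -4).
With w = (-5, 4, 11) − (2, 11, -7) = (-7, -7, 18), w · n = -79.
Distance = |w · n| / |n| = |-79| / √77 ≈ 9.00.

9.00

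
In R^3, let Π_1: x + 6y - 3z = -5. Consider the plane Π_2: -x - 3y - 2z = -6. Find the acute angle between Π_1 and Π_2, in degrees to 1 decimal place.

cos θ = |n₁·n₂| / (|n₁||n₂|) = |-13| / (√46 · √14).
θ = arccos(0.51227) ≈ 59.2°.

59.2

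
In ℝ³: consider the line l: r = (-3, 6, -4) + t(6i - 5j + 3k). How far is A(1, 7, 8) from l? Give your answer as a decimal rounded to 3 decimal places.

10.853

Taking (-3, 6, -4) on l with direction v = (6, -5, 3): w = A − (-3, 6, -4) = (4, 1, 12), and w × v = (63, 60, -26).
Distance = |w × v| / |v| = √8245 / √70 ≈ 10.853.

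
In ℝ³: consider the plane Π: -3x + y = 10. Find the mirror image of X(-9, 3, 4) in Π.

(3, -1, 4)

λ = (n·X − d)/|n|² = (30 − 10)/10 = 2.
Reflection = X − 2λn = (-9, 3, 4) − 4·(-3, 1, 0) = (3, -1, 4).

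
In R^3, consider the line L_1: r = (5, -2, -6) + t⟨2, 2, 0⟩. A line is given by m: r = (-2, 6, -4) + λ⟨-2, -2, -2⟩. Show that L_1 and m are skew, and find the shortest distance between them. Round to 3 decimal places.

10.607

Common perpendicular direction n = (2, 2, 0) × (-2, -2, -2) = (-4, 4, 0).
With w = (-2, 6, -4) − (5, -2, -6) = (-7, 8, 2), w · n = 60.
Since n ≠ 0 the lines are not parallel, and w · n = 60 ≠ 0 so they do not intersect; hence they are skew.
Distance = |w · n| / |n| = |60| / √32 ≈ 10.607.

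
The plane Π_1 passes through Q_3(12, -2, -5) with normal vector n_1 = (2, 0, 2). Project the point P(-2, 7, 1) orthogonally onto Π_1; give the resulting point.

(2, 7, 5)

Π_1: n_1·r = n_1·Q_3 gives 2x + 2z = 14.
Foot = P − λn with λ = (n·P − d)/|n|² = (-2 − 14)/8 = -2.
Foot = (-2, 7, 1) − (-2)·(2, 0, 2) = (2, 7, 5).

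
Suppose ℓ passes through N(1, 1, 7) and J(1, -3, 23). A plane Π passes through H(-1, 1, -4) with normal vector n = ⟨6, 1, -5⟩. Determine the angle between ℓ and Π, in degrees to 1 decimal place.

A direction vector for ℓ is J − N = (0, -4, 16).
Π: n·r = n·H gives 6x + y - 5z = 15.
sin θ = |n·v| / (|n||v|) = |-84| / (√62 · √272) = 0.64684.
θ ≈ 40.3°.

40.3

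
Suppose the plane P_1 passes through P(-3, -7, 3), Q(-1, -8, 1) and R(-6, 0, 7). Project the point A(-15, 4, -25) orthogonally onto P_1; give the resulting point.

PQ = (2, -1, -2), PR = (-3, 7, 4); a normal to P_1 is PQ × PR = (10, -2, 11).
Using P: P_1 has equation 10x - 2y + 11z = 17.
Foot = A − λn with λ = (n·A − d)/|n|² = (-433 − 17)/225 = -2.
Foot = (-15, 4, -25) − (-2)·(10, -2, 11) = (5, 0, -3).

(5, 0, -3)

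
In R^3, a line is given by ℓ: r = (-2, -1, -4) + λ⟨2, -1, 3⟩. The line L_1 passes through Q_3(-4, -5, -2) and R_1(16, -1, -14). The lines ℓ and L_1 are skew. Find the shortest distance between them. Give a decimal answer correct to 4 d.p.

3.1623

A direction vector for L_1 is R_1 − Q_3 = (20, 4, -12).
Common perpendicular direction n = (2, -1, 3) × (20, 4, -12) = (0, 84, 28).
With w = (-4, -5, -2) − (-2, -1, -4) = (-2, -4, 2), w · n = -280.
Distance = |w · n| / |n| = |-280| / √7840 ≈ 3.1623.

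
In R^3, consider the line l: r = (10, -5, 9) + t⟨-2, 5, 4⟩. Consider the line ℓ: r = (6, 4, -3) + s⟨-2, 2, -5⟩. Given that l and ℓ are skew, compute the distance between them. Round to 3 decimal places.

Common perpendicular direction n = (-2, 5, 4) × (-2, 2, -5) = (-33, -18, 6).
With w = (6, 4, -3) − (10, -5, 9) = (-4, 9, -12), w · n = -102.
Distance = |w · n| / |n| = |-102| / √1449 ≈ 2.680.

2.680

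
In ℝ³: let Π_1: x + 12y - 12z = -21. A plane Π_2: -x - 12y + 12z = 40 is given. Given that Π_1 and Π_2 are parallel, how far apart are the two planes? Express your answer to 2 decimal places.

1.12

Rescale Π_2 by 1/(-1): x + 12y - 12z = -40. Then distance = |-21 − (-40)| / √289 ≈ 1.12.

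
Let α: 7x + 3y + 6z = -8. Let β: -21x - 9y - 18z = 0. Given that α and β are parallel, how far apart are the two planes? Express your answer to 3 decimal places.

0.825

Rescale β by 1/(-3): 7x + 3y + 6z = 0. Then distance = |-8 − 0| / √94 ≈ 0.825.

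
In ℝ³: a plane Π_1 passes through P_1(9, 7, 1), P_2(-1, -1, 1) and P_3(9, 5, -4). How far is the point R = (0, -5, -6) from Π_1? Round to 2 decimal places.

P_1P_2 = (-10, -8, 0), P_1P_3 = (0, -2, -5); a normal to Π_1 is P_1P_2 × P_1P_3 = (40, -50, 20).
Using P_1: Π_1 has equation 40x - 50y + 20z = 30.
n·R − d = (40)·(0) + (-50)·(-5) + (20)·(-6) − 30 = 100; |n| = √4500.
Distance = |100| / √4500 = 100/√4500 ≈ 1.49.

1.49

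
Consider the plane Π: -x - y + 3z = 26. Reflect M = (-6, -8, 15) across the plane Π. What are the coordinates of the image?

λ = (n·M − d)/|n|² = (59 − 26)/11 = 3.
Reflection = M − 2λn = (-6, -8, 15) − 6·(-1, -1, 3) = (0, -2, -3).

(0, -2, -3)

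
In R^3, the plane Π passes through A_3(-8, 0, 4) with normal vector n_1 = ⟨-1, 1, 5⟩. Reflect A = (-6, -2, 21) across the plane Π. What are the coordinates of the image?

Π: n_1·r = n_1·A_3 gives -x + y + 5z = 28.
λ = (n·A − d)/|n|² = (109 − 28)/27 = 3.
Reflection = A − 2λn = (-6, -2, 21) − 6·(-1, 1, 5) = (0, -8, -9).

(0, -8, -9)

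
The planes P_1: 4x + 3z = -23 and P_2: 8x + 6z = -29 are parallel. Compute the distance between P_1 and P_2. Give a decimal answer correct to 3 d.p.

1.700

Rescale P_2 by 1/2: 4x + 3z = -29/2. Then distance = |-23 − (-29/2)| / √25 ≈ 1.700.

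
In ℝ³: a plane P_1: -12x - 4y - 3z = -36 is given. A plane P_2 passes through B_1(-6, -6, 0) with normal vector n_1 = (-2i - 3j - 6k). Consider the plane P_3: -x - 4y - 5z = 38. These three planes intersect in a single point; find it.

P_2: n_1·r = n_1·B_1 gives -2x - 3y - 6z = 30.
Solving the 3×3 linear system -12x - 4y - 3z = -36, -2x - 3y - 6z = 30, -x - 4y - 5z = 38 (e.g. by elimination or Cramer's rule, determinant = 109) gives (6, -6, -4).

(6, -6, -4)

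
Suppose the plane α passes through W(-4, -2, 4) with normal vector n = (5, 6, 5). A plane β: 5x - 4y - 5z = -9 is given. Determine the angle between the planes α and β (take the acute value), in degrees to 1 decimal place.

71.4

α: n·r = n·W gives 5x + 6y + 5z = -12.
cos θ = |n₁·n₂| / (|n₁||n₂|) = |-24| / (√86 · √66).
θ = arccos(0.31856) ≈ 71.4°.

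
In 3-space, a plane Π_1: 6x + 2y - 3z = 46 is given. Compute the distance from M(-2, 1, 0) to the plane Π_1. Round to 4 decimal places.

8.0000

n·M − d = (6)·(-2) + (2)·(1) + (-3)·(0) − 46 = -56; |n| = √49.
Distance = |-56| / √49 = 56/√49 ≈ 8.0000.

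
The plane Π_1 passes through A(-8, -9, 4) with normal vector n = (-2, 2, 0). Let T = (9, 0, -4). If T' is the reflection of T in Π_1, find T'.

Π_1: n·r = n·A gives -2x + 2y = -2.
λ = (n·T − d)/|n|² = (-18 − (-2))/8 = -2.
Reflection = T − 2λn = (9, 0, -4) − (-4)·(-2, 2, 0) = (1, 8, -4).

(1, 8, -4)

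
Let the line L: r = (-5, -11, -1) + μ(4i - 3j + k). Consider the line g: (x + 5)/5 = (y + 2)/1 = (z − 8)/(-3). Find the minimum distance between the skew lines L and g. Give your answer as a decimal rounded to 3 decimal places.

g has direction (5, 1, -3) through (-5, -2, 8).
Common perpendicular direction n = (4, -3, 1) × (5, 1, -3) = (8, 17, 19).
With w = (-5, -2, 8) − (-5, -11, -1) = (0, 9, 9), w · n = 324.
Distance = |w · n| / |n| = |324| / √714 ≈ 12.125.

12.125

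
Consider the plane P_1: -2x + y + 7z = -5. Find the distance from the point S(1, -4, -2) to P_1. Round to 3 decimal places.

2.041

n·S − d = (-2)·(1) + (1)·(-4) + (7)·(-2) − (-5) = -15; |n| = √54.
Distance = |-15| / √54 = 15/√54 ≈ 2.041.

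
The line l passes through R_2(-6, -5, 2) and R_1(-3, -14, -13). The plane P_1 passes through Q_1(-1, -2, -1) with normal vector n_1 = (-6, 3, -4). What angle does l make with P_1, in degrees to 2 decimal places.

A direction vector for l is R_1 − R_2 = (3, -9, -15).
P_1: n_1·r = n_1·Q_1 gives -6x + 3y - 4z = 4.
sin θ = |n·v| / (|n||v|) = |15| / (√61 · √315) = 0.10821.
θ ≈ 6.21°.

6.21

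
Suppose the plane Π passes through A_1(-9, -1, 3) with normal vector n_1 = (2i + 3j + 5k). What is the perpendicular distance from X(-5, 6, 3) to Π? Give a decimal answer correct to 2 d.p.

4.70

Π: n_1·r = n_1·A_1 gives 2x + 3y + 5z = -6.
n·X − d = (2)·(-5) + (3)·(6) + (5)·(3) − (-6) = 29; |n| = √38.
Distance = |29| / √38 = 29/√38 ≈ 4.70.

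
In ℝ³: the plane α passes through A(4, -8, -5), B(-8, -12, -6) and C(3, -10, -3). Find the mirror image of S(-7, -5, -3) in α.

AB = (-12, -4, -1), AC = (-1, -2, 2); a normal to α is AB × AC = (-10, 25, 20).
Using A: α has equation -10x + 25y + 20z = -340.
λ = (n·S − d)/|n|² = (-115 − (-340))/1125 = 1/5.
Reflection = S − 2λn = (-7, -5, -3) − (2/5)·(-10, 25, 20) = (-3, -15, -11).

(-3, -15, -11)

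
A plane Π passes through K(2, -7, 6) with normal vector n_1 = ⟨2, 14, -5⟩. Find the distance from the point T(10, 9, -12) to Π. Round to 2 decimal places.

Π: n_1·r = n_1·K gives 2x + 14y - 5z = -124.
n·T − d = (2)·(10) + (14)·(9) + (-5)·(-12) − (-124) = 330; |n| = √225.
Distance = |330| / √225 = 330/√225 ≈ 22.00.

22.00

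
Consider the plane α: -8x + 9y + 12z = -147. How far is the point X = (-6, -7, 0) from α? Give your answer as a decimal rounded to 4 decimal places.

n·X − d = (-8)·(-6) + (9)·(-7) + (12)·(0) − (-147) = 132; |n| = √289.
Distance = |132| / √289 = 132/√289 ≈ 7.7647.

7.7647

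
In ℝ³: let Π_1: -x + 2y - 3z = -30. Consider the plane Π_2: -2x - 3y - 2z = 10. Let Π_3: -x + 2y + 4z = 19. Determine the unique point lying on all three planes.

Solving the 3×3 linear system -x + 2y - 3z = -30, -2x - 3y - 2z = 10, -x + 2y + 4z = 19 (e.g. by elimination or Cramer's rule, determinant = 49) gives (-3, -6, 7).

(-3, -6, 7)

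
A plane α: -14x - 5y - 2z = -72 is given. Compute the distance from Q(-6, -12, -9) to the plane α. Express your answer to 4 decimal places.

n·Q − d = (-14)·(-6) + (-5)·(-12) + (-2)·(-9) − (-72) = 234; |n| = √225.
Distance = |234| / √225 = 234/√225 ≈ 15.6000.

15.6000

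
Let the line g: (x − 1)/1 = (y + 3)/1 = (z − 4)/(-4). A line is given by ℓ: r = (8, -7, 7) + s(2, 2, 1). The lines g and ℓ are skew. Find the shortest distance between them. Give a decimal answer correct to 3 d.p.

7.778

g has direction (1, 1, -4) through (1, -3, 4).
Common perpendicular direction n = (1, 1, -4) × (2, 2, 1) = (9, -9, 0).
With w = (8, -7, 7) − (1, -3, 4) = (7, -4, 3), w · n = 99.
Distance = |w · n| / |n| = |99| / √162 ≈ 7.778.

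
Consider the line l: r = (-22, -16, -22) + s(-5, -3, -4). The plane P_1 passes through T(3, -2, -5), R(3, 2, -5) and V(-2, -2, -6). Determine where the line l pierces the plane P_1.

(-2, -4, -6)

TR = (0, 4, 0), TV = (-5, 0, -1); a normal to P_1 is TR × TV = (-4, 0, 20).
Using T: P_1 has equation -4x + 20z = -112.
Substitute r = (-22, -16, -22) + t(-5, -3, -4) into the plane: -352 + (-60)t = -112, so t = -4.
Intersection: (-22, -16, -22) + (-4)·(-5, -3, -4) = (-2, -4, -6).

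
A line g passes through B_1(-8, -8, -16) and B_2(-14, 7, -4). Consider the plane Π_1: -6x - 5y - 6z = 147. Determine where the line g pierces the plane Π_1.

A direction vector for g is B_2 − B_1 = (-6, 15, 12).
Substitute r = (-8, -8, -16) + t(-6, 15, 12) into the plane: 184 + (-111)t = 147, so t = 1/3.
Intersection: (-8, -8, -16) + (1/3)·(-6, 15, 12) = (-10, -3, -12).

(-10, -3, -12)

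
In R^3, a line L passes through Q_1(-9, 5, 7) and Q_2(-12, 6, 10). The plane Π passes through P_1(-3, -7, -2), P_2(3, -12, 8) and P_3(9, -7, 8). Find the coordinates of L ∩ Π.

(3, 1, -5)

A direction vector for L is Q_2 − Q_1 = (-3, 1, 3).
P_1P_2 = (6, -5, 10), P_1P_3 = (12, 0, 10); a normal to Π is P_1P_2 × P_1P_3 = (-50, 60, 60).
Using P_1: Π has equation -50x + 60y + 60z = -390.
Substitute r = (-9, 5, 7) + t(-3, 1, 3) into the plane: 1170 + 390t = -390, so t = -4.
Intersection: (-9, 5, 7) + (-4)·(-3, 1, 3) = (3, 1, -5).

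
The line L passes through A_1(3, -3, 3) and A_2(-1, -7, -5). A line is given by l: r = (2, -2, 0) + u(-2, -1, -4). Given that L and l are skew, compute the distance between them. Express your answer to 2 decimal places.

A direction vector for L is A_2 − A_1 = (-4, -4, -8).
Common perpendicular direction n = (-4, -4, -8) × (-2, -1, -4) = (8, 0, -4).
With w = (2, -2, 0) − (3, -3, 3) = (-1, 1, -3), w · n = 4.
Distance = |w · n| / |n| = |4| / √80 ≈ 0.45.

0.45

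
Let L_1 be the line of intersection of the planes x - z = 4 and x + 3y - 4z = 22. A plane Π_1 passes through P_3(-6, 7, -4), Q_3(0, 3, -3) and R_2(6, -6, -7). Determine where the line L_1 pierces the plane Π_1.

(0, 2, -4)

Direction of L_1: (1, 0, -1) × (1, 3, -4) = (3, 3, 3).
A point on L_1: solving the two plane equations with x = 12 gives (12, 14, 8).
P_3Q_3 = (6, -4, 1), P_3R_2 = (12, -13, -3); a normal to Π_1 is P_3Q_3 × P_3R_2 = (25, 30, -30).
Using P_3: Π_1 has equation 25x + 30y - 30z = 180.
Substitute r = (12, 14, 8) + t(3, 3, 3) into the plane: 480 + 75t = 180, so t = -4.
Intersection: (12, 14, 8) + (-4)·(3, 3, 3) = (0, 2, -4).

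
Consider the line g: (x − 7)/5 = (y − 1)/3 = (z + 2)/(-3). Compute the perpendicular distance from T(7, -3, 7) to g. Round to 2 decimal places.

7.85

g has direction (5, 3, -3) through (7, 1, -2).
Taking (7, 1, -2) on g with direction v = (5, 3, -3): w = T − (7, 1, -2) = (0, -4, 9), and w × v = (-15, 45, 20).
Distance = |w × v| / |v| = √2650 / √43 ≈ 7.85.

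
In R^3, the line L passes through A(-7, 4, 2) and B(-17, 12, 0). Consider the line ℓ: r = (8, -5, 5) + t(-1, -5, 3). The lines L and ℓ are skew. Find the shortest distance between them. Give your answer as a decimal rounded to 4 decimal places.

A direction vector for L is B − A = (-10, 8, -2).
Common perpendicular direction n = (-10, 8, -2) × (-1, -5, 3) = (14, 32, 58).
With w = (8, -5, 5) − (-7, 4, 2) = (15, -9, 3), w · n = 96.
Distance = |w · n| / |n| = |96| / √4584 ≈ 1.4179.

1.4179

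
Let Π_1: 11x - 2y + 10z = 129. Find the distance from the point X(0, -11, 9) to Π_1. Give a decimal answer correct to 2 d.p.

1.13

n·X − d = (11)·(0) + (-2)·(-11) + (10)·(9) − 129 = -17; |n| = √225.
Distance = |-17| / √225 = 17/√225 ≈ 1.13.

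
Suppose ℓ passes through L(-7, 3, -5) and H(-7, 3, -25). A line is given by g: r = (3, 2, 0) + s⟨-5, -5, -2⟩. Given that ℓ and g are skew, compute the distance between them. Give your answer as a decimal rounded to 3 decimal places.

A direction vector for ℓ is H − L = (0, 0, -20).
Common perpendicular direction n = (0, 0, -20) × (-5, -5, -2) = (-100, 100, 0).
With w = (3, 2, 0) − (-7, 3, -5) = (10, -1, 5), w · n = -1100.
Distance = |w · n| / |n| = |-1100| / √20000 ≈ 7.778.

7.778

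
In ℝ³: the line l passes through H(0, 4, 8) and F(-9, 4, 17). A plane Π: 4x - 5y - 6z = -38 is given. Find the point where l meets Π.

(3, 4, 5)

A direction vector for l is F − H = (-9, 0, 9).
Substitute r = (0, 4, 8) + t(-9, 0, 9) into the plane: -68 + (-90)t = -38, so t = -1/3.
Intersection: (0, 4, 8) + (-1/3)·(-9, 0, 9) = (3, 4, 5).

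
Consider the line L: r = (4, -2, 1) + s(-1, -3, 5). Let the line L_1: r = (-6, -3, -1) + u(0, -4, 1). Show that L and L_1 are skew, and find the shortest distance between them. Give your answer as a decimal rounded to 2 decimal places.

10.23

Common perpendicular direction n = (-1, -3, 5) × (0, -4, 1) = (17, 1, 4).
With w = (-6, -3, -1) − (4, -2, 1) = (-10, -1, -2), w · n = -179.
Since n ≠ 0 the lines are not parallel, and w · n = -179 ≠ 0 so they do not intersect; hence they are skew.
Distance = |w · n| / |n| = |-179| / √306 ≈ 10.23.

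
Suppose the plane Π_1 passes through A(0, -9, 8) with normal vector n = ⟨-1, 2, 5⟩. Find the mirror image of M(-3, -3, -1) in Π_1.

Π_1: n·r = n·A gives -x + 2y + 5z = 22.
λ = (n·M − d)/|n|² = (-8 − 22)/30 = -1.
Reflection = M − 2λn = (-3, -3, -1) − (-2)·(-1, 2, 5) = (-5, 1, 9).

(-5, 1, 9)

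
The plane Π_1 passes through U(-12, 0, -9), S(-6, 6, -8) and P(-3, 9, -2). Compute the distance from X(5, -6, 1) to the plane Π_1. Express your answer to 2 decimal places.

16.26

US = (6, 6, 1), UP = (9, 9, 7); a normal to Π_1 is US × UP = (33, -33, 0).
Using U: Π_1 has equation 33x - 33y = -396.
n·X − d = (33)·(5) + (-33)·(-6) + (0)·(1) − (-396) = 759; |n| = √2178.
Distance = |759| / √2178 = 759/√2178 ≈ 16.26.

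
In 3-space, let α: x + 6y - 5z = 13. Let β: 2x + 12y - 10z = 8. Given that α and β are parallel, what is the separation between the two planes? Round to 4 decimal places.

1.1430

Rescale β by 1/2: x + 6y - 5z = 4. Then distance = |13 − 4| / √62 ≈ 1.1430.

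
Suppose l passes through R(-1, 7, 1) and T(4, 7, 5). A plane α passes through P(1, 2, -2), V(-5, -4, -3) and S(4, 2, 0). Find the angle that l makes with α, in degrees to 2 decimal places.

A direction vector for l is T − R = (5, 0, 4).
PV = (-6, -6, -1), PS = (3, 0, 2); a normal to α is PV × PS = (-12, 9, 18).
Using P: α has equation -12x + 9y + 18z = -30.
sin θ = |n·v| / (|n||v|) = |12| / (√549 · √41) = 0.07998.
θ ≈ 4.59°.

4.59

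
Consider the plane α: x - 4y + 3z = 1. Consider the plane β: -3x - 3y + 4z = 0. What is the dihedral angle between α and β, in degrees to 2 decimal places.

45.06

cos θ = |n₁·n₂| / (|n₁||n₂|) = |21| / (√26 · √34).
θ = arccos(0.70631) ≈ 45.06°.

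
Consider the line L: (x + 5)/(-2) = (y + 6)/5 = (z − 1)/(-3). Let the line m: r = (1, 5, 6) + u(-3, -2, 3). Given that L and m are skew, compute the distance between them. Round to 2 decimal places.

L has direction (-2, 5, -3) through (-5, -6, 1).
Common perpendicular direction n = (-2, 5, -3) × (-3, -2, 3) = (9, 15, 19).
With w = (1, 5, 6) − (-5, -6, 1) = (6, 11, 5), w · n = 314.
Distance = |w · n| / |n| = |314| / √667 ≈ 12.16.

12.16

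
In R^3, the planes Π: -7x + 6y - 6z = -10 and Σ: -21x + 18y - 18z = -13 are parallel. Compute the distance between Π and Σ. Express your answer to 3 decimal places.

Rescale Σ by 1/3: -7x + 6y - 6z = -13/3. Then distance = |-10 − (-13/3)| / √121 ≈ 0.515.

0.515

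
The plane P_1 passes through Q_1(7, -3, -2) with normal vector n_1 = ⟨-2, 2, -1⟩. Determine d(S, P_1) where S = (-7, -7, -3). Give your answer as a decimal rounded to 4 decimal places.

P_1: n_1·r = n_1·Q_1 gives -2x + 2y - z = -18.
n·S − d = (-2)·(-7) + (2)·(-7) + (-1)·(-3) − (-18) = 21; |n| = √9.
Distance = |21| / √9 = 21/√9 ≈ 7.0000.

7.0000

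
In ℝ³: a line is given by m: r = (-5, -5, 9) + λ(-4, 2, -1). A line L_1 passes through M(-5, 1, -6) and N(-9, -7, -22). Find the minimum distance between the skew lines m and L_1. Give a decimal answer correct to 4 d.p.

11.6417

A direction vector for L_1 is N − M = (-4, -8, -16).
Common perpendicular direction n = (-4, 2, -1) × (-4, -8, -16) = (-40, -60, 40).
With w = (-5, 1, -6) − (-5, -5, 9) = (0, 6, -15), w · n = -960.
Distance = |w · n| / |n| = |-960| / √6800 ≈ 11.6417.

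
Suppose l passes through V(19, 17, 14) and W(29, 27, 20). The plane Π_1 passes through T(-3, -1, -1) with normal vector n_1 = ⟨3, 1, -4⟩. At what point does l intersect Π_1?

A direction vector for l is W − V = (10, 10, 6).
Π_1: n_1·r = n_1·T gives 3x + y - 4z = -6.
Substitute r = (19, 17, 14) + t(10, 10, 6) into the plane: 18 + 16t = -6, so t = -3/2.
Intersection: (19, 17, 14) + (-3/2)·(10, 10, 6) = (4, 2, 5).

(4, 2, 5)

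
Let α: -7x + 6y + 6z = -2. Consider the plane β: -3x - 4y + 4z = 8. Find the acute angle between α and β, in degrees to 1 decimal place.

72.7

cos θ = |n₁·n₂| / (|n₁||n₂|) = |21| / (√121 · √41).
θ = arccos(0.29815) ≈ 72.7°.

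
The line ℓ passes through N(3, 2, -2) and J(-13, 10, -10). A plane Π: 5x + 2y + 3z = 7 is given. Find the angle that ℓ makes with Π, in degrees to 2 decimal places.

A direction vector for ℓ is J − N = (-16, 8, -8).
sin θ = |n·v| / (|n||v|) = |-88| / (√38 · √384) = 0.72849.
θ ≈ 46.76°.

46.76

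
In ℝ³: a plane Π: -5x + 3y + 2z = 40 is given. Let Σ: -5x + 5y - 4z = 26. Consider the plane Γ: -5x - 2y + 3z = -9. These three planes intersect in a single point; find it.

Solving the 3×3 linear system -5x + 3y + 2z = 40, -5x + 5y - 4z = 26, -5x - 2y + 3z = -9 (e.g. by elimination or Cramer's rule, determinant = 140) gives (1, 11, 6).

(1, 11, 6)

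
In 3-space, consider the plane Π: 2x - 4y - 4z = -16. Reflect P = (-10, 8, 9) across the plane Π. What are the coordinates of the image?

(-2, -8, -7)

λ = (n·P − d)/|n|² = (-88 − (-16))/36 = -2.
Reflection = P − 2λn = (-10, 8, 9) − (-4)·(2, -4, -4) = (-2, -8, -7).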